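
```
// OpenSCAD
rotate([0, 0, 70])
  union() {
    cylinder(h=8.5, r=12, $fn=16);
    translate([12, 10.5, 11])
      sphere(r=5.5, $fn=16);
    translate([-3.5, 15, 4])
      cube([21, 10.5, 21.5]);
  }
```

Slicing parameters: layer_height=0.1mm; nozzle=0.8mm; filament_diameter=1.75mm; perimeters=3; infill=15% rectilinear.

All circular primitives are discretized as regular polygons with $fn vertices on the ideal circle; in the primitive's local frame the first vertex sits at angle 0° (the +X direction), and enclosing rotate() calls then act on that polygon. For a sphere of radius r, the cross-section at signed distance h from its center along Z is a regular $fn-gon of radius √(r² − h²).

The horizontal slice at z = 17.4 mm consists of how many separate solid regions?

At z = 17.4 mm: the cylinder does not reach this height (z outside [0, 8.5]); the sphere at (12, 10.5) is not intersected at this z (|z−center|=6.400 > r=5.5); the 21×10.5 cube at (-3.5, 15) contributes its full rectangle; Taking the union: only the 21×10.5 cube at (-3.5, 15) is present, so the union is just that shape — 1 connected region; (rotated 70° about Z; rotation is an isometry so areas/perimeters/island counts are preserved). The result has 1 disconnected region.

1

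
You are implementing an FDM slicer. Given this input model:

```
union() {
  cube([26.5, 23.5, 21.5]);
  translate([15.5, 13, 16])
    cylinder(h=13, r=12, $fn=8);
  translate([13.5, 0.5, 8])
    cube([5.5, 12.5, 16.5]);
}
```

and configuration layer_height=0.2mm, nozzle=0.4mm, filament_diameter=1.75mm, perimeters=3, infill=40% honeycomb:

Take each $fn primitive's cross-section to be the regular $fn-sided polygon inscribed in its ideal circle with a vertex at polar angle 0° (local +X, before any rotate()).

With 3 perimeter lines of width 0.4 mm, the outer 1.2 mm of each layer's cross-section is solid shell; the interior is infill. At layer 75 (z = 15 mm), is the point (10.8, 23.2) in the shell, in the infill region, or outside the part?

At z = 15 mm: the 26.5×23.5 cube contributes its full rectangle; the cylinder at (15.5, 13) is not intersected at this z (z outside [16, 29]); the cube at (13.5, 0.5) (footprint 5.5×12.5) is included at this height; Combining (union): the 5.5×12.5 cube at (13.5, 0.5) lies entirely inside the 26.5×23.5 cube, so the union is just the 26.5×23.5 cube — 1 connected region. Overall, the cross-section is a single solid region. The nearest boundary edge runs (0.00, 23.50)→(26.50, 23.50); distance from the point to it = 0.30 mm. The point is inside the cross-section, 0.30 mm from the nearest boundary — within the 1.2 mm shell band (3 × 0.4).

shell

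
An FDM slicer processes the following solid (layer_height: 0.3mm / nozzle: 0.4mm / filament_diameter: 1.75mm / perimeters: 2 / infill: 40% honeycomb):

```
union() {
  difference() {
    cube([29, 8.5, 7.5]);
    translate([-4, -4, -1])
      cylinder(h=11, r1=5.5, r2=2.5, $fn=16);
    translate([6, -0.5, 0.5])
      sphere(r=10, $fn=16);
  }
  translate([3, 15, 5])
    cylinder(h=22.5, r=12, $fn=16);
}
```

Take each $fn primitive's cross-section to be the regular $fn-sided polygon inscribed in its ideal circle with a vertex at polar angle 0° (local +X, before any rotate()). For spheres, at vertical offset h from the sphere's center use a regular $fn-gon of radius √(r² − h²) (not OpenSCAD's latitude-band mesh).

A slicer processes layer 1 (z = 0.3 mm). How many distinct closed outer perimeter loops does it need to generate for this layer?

2

At z = 0.3 mm: the cube (footprint 29×8.5) is included at this height; the cone at (-4, -4) (r1=5.5→r2=2.5) has section circumradius 5.145 here — a regular 16-gon; the r=10 sphere at (6, -0.5) slices to a regular 16-gon of circumradius 9.998 (√(r²−h²) with h=0.2 from center); Taking the first minus the rest: starting from the 29×8.5 cube, the cone at (-4, -4) misses the remaining region (no effect); the r=10 sphere at (6, -0.5) partially overlaps it — only the 119.02 mm² overlap (of its 306.02 mm²) is removed, clipping the outline — 2 connected regions; the cylinder at (3, 15) is absent (z outside [5, 27.5]); Merging all regions: only that combined region is present, so the union is just that shape — 2 connected regions. The result has 2 disconnected regions.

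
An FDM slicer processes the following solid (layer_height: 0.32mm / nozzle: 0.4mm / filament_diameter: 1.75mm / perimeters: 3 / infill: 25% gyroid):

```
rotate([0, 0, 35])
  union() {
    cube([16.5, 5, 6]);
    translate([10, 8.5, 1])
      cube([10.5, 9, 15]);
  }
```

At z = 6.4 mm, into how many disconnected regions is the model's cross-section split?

1

At z = 6.4 mm: the cube is absent (z outside [0, 6]); the cube at (10, 8.5) is present — its section is the full 10.5×9 rectangle; Merging all regions: only the 10.5×9 cube at (10, 8.5) is present, so the union is just that shape — 1 connected region; (rotated 35° about Z; rotation is an isometry so areas/perimeters/island counts are preserved). The result has 1 disconnected region.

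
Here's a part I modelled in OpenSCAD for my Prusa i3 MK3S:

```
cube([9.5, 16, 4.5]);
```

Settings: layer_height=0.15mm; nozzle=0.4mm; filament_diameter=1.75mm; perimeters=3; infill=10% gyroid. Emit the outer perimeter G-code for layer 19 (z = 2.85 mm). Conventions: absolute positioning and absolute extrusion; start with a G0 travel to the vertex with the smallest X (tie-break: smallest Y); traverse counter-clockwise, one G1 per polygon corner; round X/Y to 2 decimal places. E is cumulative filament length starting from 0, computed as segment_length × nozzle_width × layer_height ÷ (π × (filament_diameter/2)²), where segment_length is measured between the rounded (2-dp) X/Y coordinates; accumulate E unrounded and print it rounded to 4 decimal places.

G0 X0.00 Y0.00 Z2.85
G1 X9.50 Y0.00 E0.2370
G1 X9.50 Y16.00 E0.6361
G1 X0.00 Y16.00 E0.8731
G1 X0.00 Y0.00 E1.2722

At z = 2.85 mm: the cube is present — its section is the full 9.5×16 rectangle. The outline is a single polygon with 4 vertices. Extrusion per mm of travel: 0.4 × 0.15 / (π × 0.875²) = 0.024945. Accumulating E over each segment gives final E = 1.2722.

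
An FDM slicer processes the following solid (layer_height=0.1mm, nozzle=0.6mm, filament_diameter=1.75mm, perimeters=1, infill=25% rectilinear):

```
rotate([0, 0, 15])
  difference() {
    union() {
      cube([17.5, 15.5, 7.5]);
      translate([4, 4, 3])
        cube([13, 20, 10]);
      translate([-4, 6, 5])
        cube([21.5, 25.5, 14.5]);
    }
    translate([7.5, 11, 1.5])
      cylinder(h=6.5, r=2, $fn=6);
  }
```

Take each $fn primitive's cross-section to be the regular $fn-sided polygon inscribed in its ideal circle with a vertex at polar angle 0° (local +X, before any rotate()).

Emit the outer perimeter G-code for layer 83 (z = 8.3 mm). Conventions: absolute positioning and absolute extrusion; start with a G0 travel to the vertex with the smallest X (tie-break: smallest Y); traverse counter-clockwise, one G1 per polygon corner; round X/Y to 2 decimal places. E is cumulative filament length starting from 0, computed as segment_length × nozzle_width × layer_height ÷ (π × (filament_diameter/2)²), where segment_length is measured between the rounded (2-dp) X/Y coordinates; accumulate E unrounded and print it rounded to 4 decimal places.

At z = 8.3 mm: the cube does not reach this height (z outside [0, 7.5]); the cube at (4, 4) is present — its section is the full 13×20 rectangle; the cube at (-4, 6) is present — its section is the full 21.5×25.5 rectangle; Merging all regions: the regions partially overlap (shared area 234.00 mm²), so overlapping operands fuse into one piece — 1 connected region; the cylinder at (7.5, 11) is not intersected at this z (z outside [1.5, 8]); After the difference (first − rest): none of the subtracted shapes is present at this height, so the result so far is unchanged — 1 connected region; (rotated 15° about Z; rotation is an isometry so areas/perimeters/island counts are preserved). The outline is a single polygon with 8 vertices. Extrusion per mm of travel: 0.6 × 0.1 / (π × 0.875²) = 0.024945. Accumulating E over each segment gives final E = 2.4451.

G0 X-12.02 Y29.39 Z8.30
G1 X-5.42 Y4.76 E0.6361
G1 X2.31 Y6.83 E0.8357
G1 X2.83 Y4.90 E0.8856
G1 X15.39 Y8.26 E1.2099
G1 X14.87 Y10.20 E1.2600
G1 X15.35 Y10.32 E1.2723
G1 X8.75 Y34.96 E1.9086
G1 X-12.02 Y29.39 E2.4451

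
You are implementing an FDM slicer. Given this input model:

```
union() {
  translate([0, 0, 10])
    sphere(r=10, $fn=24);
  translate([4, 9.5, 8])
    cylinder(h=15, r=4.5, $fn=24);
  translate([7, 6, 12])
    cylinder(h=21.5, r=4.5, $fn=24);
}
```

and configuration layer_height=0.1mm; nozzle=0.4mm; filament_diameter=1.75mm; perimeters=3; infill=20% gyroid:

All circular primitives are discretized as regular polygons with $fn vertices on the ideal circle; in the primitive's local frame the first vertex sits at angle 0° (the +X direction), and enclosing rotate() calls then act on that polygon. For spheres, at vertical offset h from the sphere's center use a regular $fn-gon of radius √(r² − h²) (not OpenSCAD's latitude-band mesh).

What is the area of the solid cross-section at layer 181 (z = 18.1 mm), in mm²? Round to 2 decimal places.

At z = 18.1 mm: the r=10 sphere slices to a regular 24-gon of circumradius 5.864 (√(r²−h²) with h=8.1 from center) (area = (24/2)·5.864²·sin(360°/24) = 106.81 mm²); the r=4.5 cylinder at (4, 9.5) gives a regular 24-gon of circumradius 4.5 (constant along its height) (area = (24/2)·4.500²·sin(360°/24) = 62.89 mm²); the cylinder at (7, 6): section is a regular 24-gon, circumradius r=4.5 (area = (24/2)·4.500²·sin(360°/24) = 62.89 mm²); Taking the union: the regions partially overlap — summed areas 232.60 mm² minus the doubly-counted overlap 26.88 mm² gives 205.71 mm² — area = 205.71 mm². Overall, the cross-section is a single solid region. Net area = 205.71 mm².

205.71 mm²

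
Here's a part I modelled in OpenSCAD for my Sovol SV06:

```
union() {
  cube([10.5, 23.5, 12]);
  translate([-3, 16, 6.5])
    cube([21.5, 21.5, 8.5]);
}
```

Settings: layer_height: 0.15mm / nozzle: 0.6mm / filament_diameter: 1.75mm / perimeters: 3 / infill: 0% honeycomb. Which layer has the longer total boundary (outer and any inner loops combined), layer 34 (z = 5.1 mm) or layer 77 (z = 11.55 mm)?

Layer 34 (z = 5.1): the 10.5×23.5 cube contributes its full rectangle (perimeter 68.00 mm); the cube at (-3, 16) is not intersected at this z (z outside [6.5, 15]); Taking the union: only the 10.5×23.5 cube is present, so the union is just that shape — boundary = 68.00 mm. So its perimeter = 68.00 mm. Layer 77 (z = 11.55): the 10.5×23.5 cube contributes its full rectangle (perimeter 68.00 mm); the 21.5×21.5 cube at (-3, 16) contributes its full rectangle (perimeter 86.00 mm); Combining (union): the regions partially overlap (shared area 78.75 mm²), so the edge portions inside another operand are dropped and the merged outline is re-measured after clipping — boundary = 118.00 mm. So its perimeter = 118.00 mm. Layer 77 is larger (118.00 vs 68.00 mm).

layer 77 (z = 11.55 mm)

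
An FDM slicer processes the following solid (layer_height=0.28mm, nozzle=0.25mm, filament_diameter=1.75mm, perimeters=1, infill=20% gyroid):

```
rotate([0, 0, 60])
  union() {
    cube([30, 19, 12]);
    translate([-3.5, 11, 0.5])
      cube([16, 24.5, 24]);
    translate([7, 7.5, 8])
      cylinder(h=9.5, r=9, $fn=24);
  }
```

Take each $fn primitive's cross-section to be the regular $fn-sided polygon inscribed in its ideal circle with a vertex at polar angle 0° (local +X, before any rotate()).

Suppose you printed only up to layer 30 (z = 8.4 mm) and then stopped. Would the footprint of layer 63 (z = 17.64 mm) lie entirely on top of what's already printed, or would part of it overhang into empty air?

Compare the two slices. At z = 8.4: the 30×19 cube contributes its full rectangle (area 570.00 mm²); the cube at (-3.5, 11) (footprint 16×24.5) is included at this height (area 392.00 mm²); the r=9 cylinder at (7, 7.5) gives a regular 24-gon of circumradius 9 (constant along its height) (area = (24/2)·9.000²·sin(360°/24) = 251.57 mm²); Merging all regions: the regions partially overlap — summed areas 1213.57 mm² minus the doubly-counted overlap 328.54 mm² gives 885.03 mm² — area = 885.03 mm²; (rotated 60° about Z; rotation is an isometry so areas/perimeters/island counts are preserved). At z = 17.64: the cube is not intersected at this z (z outside [0, 12]); the cube at (-3.5, 11) is present — its section is the full 16×24.5 rectangle (area 392.00 mm²); the cylinder at (7, 7.5) does not reach this height (z outside [8, 17.5]); Merging all regions: only the 16×24.5 cube at (-3.5, 11) is present, so the union is just that shape — area = 392.00 mm²; (rotated 60° about Z; rotation is an isometry so areas/perimeters/island counts are preserved). Checking containment: the cross-section at z = 17.64 is a subset of the cross-section at z = 8.4.

entirely on top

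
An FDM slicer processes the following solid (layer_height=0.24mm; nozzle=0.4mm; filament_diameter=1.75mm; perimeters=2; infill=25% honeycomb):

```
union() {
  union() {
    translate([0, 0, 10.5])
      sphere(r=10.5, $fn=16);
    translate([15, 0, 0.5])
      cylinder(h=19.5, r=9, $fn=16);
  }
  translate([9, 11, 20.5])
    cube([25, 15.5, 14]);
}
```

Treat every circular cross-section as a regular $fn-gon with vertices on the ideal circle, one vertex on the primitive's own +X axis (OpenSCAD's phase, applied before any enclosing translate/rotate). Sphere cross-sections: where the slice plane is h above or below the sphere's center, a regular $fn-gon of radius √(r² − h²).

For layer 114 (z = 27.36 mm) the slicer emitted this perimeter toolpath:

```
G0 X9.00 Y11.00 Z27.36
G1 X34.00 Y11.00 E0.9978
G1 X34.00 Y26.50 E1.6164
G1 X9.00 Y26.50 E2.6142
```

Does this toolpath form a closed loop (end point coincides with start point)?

Start point (G0): (9.00, 11.00). End point (last G1): the path does not return to the start — open.

no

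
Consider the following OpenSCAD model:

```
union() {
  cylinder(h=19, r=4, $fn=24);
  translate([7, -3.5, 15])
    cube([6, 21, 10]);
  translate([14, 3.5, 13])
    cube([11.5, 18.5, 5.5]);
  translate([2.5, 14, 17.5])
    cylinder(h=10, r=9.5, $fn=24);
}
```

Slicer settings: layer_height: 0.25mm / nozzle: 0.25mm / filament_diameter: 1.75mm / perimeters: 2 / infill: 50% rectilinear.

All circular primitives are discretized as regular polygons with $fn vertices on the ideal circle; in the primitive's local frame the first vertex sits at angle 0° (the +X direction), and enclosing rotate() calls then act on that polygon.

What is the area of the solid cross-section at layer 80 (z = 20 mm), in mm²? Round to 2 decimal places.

At z = 20 mm: the cylinder is absent (z outside [0, 19]); the cube at (7, -3.5) is present — its section is the full 6×21 rectangle (area 126.00 mm²); the cube at (14, 3.5) does not reach this height (z outside [13, 18.5]); the cylinder at (2.5, 14): section is a regular 24-gon, circumradius r=9.5 (area = (24/2)·9.500²·sin(360°/24) = 280.30 mm²); Combining (union): the regions partially overlap — summed areas 406.30 mm² minus the doubly-counted overlap 45.79 mm² gives 360.51 mm² — area = 360.51 mm². Overall, the cross-section is a single solid region. Net area = 360.51 mm².

360.51 mm²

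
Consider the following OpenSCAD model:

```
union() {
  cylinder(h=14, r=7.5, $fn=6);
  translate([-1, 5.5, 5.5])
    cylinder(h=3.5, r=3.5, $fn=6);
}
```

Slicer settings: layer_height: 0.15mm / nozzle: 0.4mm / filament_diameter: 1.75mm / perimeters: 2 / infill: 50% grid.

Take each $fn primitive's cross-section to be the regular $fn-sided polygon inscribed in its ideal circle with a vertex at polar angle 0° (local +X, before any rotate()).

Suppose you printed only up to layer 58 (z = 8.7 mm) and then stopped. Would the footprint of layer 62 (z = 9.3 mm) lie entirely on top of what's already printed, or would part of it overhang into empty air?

entirely on top

Compare the two slices. At z = 8.7: the cylinder: section is a regular 6-gon, circumradius r=7.5 (area = (6/2)·7.500²·sin(360°/6) = 146.14 mm²); the r=3.5 cylinder at (-1, 5.5) contributes a regular 6-gon of circumradius 3.5 (area = (6/2)·3.500²·sin(360°/6) = 31.83 mm²); Merging all regions: the regions partially overlap — summed areas 177.97 mm² minus the doubly-counted overlap 22.12 mm² gives 155.85 mm² — area = 155.85 mm². At z = 9.3: the cylinder: section is a regular 6-gon, circumradius r=7.5 (area = (6/2)·7.500²·sin(360°/6) = 146.14 mm²); the cylinder at (-1, 5.5) does not reach this height (z outside [5.5, 9]); Taking the union: only the r=7.5 cylinder is present, so the union is just that shape — area = 146.14 mm². Checking containment: the cross-section at z = 9.3 is a subset of the cross-section at z = 8.7.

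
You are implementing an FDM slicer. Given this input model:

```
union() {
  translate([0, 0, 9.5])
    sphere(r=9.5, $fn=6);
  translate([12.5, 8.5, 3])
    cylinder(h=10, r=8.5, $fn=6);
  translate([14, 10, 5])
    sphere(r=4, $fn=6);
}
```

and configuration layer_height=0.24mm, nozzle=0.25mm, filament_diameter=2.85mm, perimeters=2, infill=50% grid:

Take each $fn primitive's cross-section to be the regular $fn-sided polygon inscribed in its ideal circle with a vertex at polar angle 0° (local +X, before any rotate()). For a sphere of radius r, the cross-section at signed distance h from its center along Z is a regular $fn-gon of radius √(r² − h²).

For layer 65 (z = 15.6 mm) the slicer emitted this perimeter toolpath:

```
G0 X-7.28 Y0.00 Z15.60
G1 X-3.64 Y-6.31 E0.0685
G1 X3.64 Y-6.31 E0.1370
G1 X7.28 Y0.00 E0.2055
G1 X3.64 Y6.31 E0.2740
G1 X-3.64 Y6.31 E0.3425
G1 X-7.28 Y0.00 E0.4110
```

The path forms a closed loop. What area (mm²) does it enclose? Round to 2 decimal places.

Apply the shoelace formula to the sequence of (X, Y) vertices; enclosed area = 137.81 mm².

137.81 mm²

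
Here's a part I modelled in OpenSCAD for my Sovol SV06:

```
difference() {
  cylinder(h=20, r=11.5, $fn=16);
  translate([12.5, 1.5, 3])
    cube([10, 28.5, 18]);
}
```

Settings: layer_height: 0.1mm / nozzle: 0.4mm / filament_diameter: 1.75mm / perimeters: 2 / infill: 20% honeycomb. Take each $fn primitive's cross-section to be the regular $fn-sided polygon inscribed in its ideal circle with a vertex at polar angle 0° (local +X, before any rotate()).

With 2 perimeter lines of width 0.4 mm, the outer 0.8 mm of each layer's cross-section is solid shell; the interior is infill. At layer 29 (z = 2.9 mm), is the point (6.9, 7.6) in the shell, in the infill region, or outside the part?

At z = 2.9 mm: the cylinder: section is a regular 16-gon, circumradius r=11.5; the cube at (12.5, 1.5) is absent (z outside [3, 21]); After the difference (first − rest): none of the subtracted shapes is present at this height, so the r=11.5 cylinder is unchanged — 1 connected region. Overall, the cross-section is a single solid region. The nearest boundary edge runs (8.13, 8.13)→(4.40, 10.62); distance from the point to it = 1.13 mm. The point is inside the cross-section and 1.13 mm from the nearest boundary — more than the 0.8 mm shell width (2 × 0.4), so it's in the infill interior.

infill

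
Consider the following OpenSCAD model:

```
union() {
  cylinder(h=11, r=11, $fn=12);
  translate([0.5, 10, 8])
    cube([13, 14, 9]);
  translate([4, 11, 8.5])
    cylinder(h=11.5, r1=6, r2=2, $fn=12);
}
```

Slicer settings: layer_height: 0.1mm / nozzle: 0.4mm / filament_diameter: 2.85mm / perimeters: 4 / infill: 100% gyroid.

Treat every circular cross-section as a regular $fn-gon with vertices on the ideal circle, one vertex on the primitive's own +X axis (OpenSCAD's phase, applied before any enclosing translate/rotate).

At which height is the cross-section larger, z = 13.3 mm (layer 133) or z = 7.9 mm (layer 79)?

layer 79 (z = 7.9 mm)

Layer 133 (z = 13.3): the cylinder is absent (z outside [0, 11]); the cube at (0.5, 10) is present — its section is the full 13×14 rectangle (area 182.00 mm²); the cone at (4, 11) contributes a regular 12-gon of circumradius 4.330 (interpolated between r1=6 and r2=2 at t=0.417) (area = (12/2)·4.330²·sin(360°/12) = 56.26 mm²); Combining (union): the regions partially overlap — summed areas 238.26 mm² minus the doubly-counted overlap 34.62 mm² gives 203.63 mm² — area = 203.63 mm². So its area = 203.63 mm². Layer 79 (z = 7.9): the r=11 cylinder contributes a regular 12-gon of circumradius 11 (area = (12/2)·11.000²·sin(360°/12) = 363.00 mm²); the cube at (0.5, 10) is absent (z outside [8, 17]); the cone at (4, 11) does not reach this height (z outside [8.5, 20]); Merging all regions: only the r=11 cylinder is present, so the union is just that shape — area = 363.00 mm². So its area = 363.00 mm². Layer 79 is larger (363.00 vs 203.63 mm²).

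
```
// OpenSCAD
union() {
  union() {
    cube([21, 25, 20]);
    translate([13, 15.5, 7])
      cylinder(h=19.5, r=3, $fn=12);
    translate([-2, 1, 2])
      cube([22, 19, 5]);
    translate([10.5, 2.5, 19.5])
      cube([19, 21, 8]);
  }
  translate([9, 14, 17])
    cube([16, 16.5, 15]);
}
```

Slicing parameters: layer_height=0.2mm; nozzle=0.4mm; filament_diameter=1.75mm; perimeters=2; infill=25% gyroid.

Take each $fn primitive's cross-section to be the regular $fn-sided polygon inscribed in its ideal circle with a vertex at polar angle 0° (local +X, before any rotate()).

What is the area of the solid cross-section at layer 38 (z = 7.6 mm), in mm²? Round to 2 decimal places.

525.00 mm²

At z = 7.6 mm: the cube is present — its section is the full 21×25 rectangle (area 525.00 mm²); the r=3 cylinder at (13, 15.5) gives a regular 12-gon of circumradius 3 (constant along its height) (area = (12/2)·3.000²·sin(360°/12) = 27.00 mm²); the cube at (-2, 1) does not reach this height (z outside [2, 7]); the cube at (10.5, 2.5) is not intersected at this z (z outside [19.5, 27.5]); Merging all regions: the r=3 cylinder at (13, 15.5) lies entirely inside the 21×25 cube, so the union is just the 21×25 cube — area = 525.00 mm²; the cube at (9, 14) is absent (z outside [17, 32]); Merging all regions: only that combined region is present, so the union is just that shape — area = 525.00 mm². Overall, the cross-section is a single solid region. Net area = 525.00 mm².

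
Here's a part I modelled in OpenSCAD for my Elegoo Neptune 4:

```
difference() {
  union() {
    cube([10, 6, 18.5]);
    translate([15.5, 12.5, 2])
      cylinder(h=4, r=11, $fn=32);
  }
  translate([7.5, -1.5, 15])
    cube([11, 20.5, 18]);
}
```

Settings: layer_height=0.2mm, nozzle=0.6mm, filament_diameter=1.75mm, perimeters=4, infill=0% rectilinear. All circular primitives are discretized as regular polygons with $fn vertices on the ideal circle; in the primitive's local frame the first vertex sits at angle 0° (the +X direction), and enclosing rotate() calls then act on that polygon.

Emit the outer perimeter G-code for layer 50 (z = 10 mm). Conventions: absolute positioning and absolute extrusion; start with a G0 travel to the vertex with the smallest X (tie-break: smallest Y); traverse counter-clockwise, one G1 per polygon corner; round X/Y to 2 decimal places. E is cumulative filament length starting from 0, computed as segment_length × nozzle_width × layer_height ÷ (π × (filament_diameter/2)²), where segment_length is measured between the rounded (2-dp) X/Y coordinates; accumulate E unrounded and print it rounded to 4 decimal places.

G0 X0.00 Y0.00 Z10.00
G1 X10.00 Y0.00 E0.4989
G1 X10.00 Y6.00 E0.7982
G1 X0.00 Y6.00 E1.2971
G1 X0.00 Y0.00 E1.5965

At z = 10 mm: the 10×6 cube contributes its full rectangle; the cylinder at (15.5, 12.5) is not intersected at this z (z outside [2, 6]); Merging all regions: only the 10×6 cube is present, so the union is just that shape — 1 connected region; the cube at (7.5, -1.5) is not intersected at this z (z outside [15, 33]); After the difference (first − rest): none of the subtracted shapes is present at this height, so that combined region is unchanged — 1 connected region. The outline is a single polygon with 4 vertices. Extrusion per mm of travel: 0.6 × 0.2 / (π × 0.875²) = 0.049890. Accumulating E over each segment gives final E = 1.5965.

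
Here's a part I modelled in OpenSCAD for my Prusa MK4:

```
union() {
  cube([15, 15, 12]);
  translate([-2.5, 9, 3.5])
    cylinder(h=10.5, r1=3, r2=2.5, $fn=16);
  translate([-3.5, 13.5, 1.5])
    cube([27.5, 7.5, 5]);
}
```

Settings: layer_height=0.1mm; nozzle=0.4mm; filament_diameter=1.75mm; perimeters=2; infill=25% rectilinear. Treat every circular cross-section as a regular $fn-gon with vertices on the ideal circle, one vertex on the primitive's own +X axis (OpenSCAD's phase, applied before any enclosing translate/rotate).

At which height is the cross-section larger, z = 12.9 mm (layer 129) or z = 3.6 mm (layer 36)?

Layer 129 (z = 12.9): the cube is not intersected at this z (z outside [0, 12]); the cone at (-2.5, 9): at t=0.895 of its height the radius interpolates to r₁+(r₂−r₁)t = 2.552, giving a regular 16-gon of that circumradius (area = (16/2)·2.552²·sin(360°/16) = 19.94 mm²); the cube at (-3.5, 13.5) does not reach this height (z outside [1.5, 6.5]); Combining (union): only the cone at (-2.5, 9) is present, so the union is just that shape — area = 19.94 mm². So its area = 19.94 mm². Layer 36 (z = 3.6): the cube (footprint 15×15) is included at this height (area 225.00 mm²); the cone at (-2.5, 9) contributes a regular 16-gon of circumradius 2.995 (interpolated between r1=3 and r2=2.5 at t=0.010) (area = (16/2)·2.995²·sin(360°/16) = 27.47 mm²); the cube at (-3.5, 13.5) is present — its section is the full 27.5×7.5 rectangle (area 206.25 mm²); Taking the union: the regions partially overlap — summed areas 458.72 mm² minus the doubly-counted overlap 23.48 mm² gives 435.23 mm² — area = 435.23 mm². So its area = 435.23 mm². Layer 36 is larger (435.23 vs 19.94 mm²).

layer 36 (z = 3.6 mm)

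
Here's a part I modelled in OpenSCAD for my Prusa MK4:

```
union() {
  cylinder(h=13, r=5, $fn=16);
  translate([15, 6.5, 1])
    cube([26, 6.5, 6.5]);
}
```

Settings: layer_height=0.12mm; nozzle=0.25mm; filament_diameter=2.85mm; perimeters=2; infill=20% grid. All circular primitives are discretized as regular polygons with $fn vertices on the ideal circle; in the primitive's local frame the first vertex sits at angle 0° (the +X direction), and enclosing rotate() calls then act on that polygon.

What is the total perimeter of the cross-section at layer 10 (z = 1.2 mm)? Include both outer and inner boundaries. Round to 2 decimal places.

96.21 mm

At z = 1.2 mm: the r=5 cylinder contributes a regular 16-gon of circumradius 5 (perimeter = 2·16·5.000·sin(180°/16) = 31.21 mm); the cube at (15, 6.5) (footprint 26×6.5) is included at this height (perimeter 65.00 mm); Merging all regions: the 2 present regions are separate (no shared area or edge), so areas and boundary lengths simply add and each stays a separate island — boundary = 96.21 mm. Overall, the cross-section has 2 separate islands. Total boundary length (outer) = 96.21 mm.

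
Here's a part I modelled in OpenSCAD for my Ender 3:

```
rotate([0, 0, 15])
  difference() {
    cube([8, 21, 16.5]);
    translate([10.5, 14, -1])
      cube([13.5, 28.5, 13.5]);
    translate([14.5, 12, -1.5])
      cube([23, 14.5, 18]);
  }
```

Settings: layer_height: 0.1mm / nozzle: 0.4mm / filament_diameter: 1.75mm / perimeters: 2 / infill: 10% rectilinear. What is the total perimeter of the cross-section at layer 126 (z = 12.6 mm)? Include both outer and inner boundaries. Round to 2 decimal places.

At z = 12.6 mm: the cube (footprint 8×21) is included at this height (perimeter 58.00 mm); the cube at (10.5, 14) does not reach this height (z outside [-1, 12.5]); the cube at (14.5, 12) (footprint 23×14.5) is included at this height (perimeter 75.00 mm); Taking the first minus the rest: starting from the 8×21 cube, the 23×14.5 cube at (14.5, 12) misses the remaining region (no effect) — boundary = 58.00 mm; (whole slice rotated 15° about Z — lengths, areas and connectivity unchanged). Overall, the cross-section is a single solid region. Total boundary length (outer) = 58.00 mm.

58.00 mm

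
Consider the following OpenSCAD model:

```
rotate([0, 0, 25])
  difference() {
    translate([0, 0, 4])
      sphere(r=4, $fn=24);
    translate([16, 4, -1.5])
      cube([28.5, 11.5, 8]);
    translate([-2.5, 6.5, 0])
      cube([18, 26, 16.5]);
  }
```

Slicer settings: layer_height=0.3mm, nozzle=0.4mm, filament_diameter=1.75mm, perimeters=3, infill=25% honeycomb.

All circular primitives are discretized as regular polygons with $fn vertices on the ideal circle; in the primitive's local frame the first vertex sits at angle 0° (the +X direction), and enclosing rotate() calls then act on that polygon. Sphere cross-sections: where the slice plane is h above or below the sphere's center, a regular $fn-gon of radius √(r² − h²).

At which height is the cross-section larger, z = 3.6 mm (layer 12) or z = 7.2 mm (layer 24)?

Layer 12 (z = 3.6): the r=4 sphere slices to a regular 24-gon of circumradius 3.980 (√(r²−h²) with h=0.4 from center) (area = (24/2)·3.980²·sin(360°/24) = 49.20 mm²); the 28.5×11.5 cube at (16, 4) contributes its full rectangle (area 327.75 mm²); the 18×26 cube at (-2.5, 6.5) contributes its full rectangle (area 468.00 mm²); Subtracting the remaining from the first: starting from the r=4 sphere (49.20 mm²), the 28.5×11.5 cube at (16, 4) misses the remaining region (no effect); the 18×26 cube at (-2.5, 6.5) misses the remaining region (no effect) — area = 49.20 mm²; (rotated 25° about Z; rotation is an isometry so areas/perimeters/island counts are preserved). So its area = 49.20 mm². Layer 24 (z = 7.2): the r=4 sphere slices to a regular 24-gon of circumradius 2.400 (√(r²−h²) with h=3.2 from center) (area = (24/2)·2.400²·sin(360°/24) = 17.89 mm²); the cube at (16, 4) is not intersected at this z (z outside [-1.5, 6.5]); the cube at (-2.5, 6.5) (footprint 18×26) is included at this height (area 468.00 mm²); Subtracting the remaining from the first: starting from the r=4 sphere (17.89 mm²), the 18×26 cube at (-2.5, 6.5) misses the remaining region (no effect) — area = 17.89 mm²; (whole slice rotated 25° about Z — lengths, areas and connectivity unchanged). So its area = 17.89 mm². Layer 12 is larger (49.20 vs 17.89 mm²).

layer 12 (z = 3.6 mm)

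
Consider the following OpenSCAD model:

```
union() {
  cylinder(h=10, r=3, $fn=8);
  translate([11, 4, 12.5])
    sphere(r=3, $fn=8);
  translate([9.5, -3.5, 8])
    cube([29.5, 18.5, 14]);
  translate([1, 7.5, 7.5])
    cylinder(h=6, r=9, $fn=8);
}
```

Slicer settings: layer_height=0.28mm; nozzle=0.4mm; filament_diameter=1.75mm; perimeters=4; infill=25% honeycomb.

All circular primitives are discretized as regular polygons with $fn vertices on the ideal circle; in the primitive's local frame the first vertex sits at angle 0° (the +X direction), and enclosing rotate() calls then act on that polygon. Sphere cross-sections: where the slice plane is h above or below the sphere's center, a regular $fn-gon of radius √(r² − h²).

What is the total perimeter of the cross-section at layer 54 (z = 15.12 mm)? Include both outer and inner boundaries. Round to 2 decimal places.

At z = 15.12 mm: the cylinder does not reach this height (z outside [0, 10]); the r=3 sphere at (11, 4) slices to a regular 8-gon of circumradius 1.461 (√(r²−h²) with h=2.62 from center) (perimeter = 2·8·1.461·sin(180°/8) = 8.95 mm); the 29.5×18.5 cube at (9.5, -3.5) contributes its full rectangle (perimeter 96.00 mm); the cylinder at (1, 7.5) does not reach this height (z outside [7.5, 13.5]); Combining (union): the r=3 sphere at (11, 4) lies entirely inside the 29.5×18.5 cube at (9.5, -3.5), so the union is just the 29.5×18.5 cube at (9.5, -3.5) — boundary = 96.00 mm. Overall, the cross-section is a single solid region. Total boundary length (outer) = 96.00 mm.

96.00 mm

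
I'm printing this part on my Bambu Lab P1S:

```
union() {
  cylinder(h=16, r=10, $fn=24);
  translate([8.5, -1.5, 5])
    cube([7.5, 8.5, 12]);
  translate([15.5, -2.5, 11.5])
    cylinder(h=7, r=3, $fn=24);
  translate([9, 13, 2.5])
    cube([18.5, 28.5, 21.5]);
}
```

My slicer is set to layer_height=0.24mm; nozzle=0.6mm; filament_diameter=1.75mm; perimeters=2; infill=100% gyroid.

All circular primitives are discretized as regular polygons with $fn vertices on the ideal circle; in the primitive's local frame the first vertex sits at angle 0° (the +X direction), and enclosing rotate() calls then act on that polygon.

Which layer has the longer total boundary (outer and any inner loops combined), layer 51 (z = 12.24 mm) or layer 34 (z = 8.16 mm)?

layer 51 (z = 12.24 mm)

Layer 51 (z = 12.24): the r=10 cylinder contributes a regular 24-gon of circumradius 10 (perimeter = 2·24·10.000·sin(180°/24) = 62.65 mm); the cube at (8.5, -1.5) is present — its section is the full 7.5×8.5 rectangle (perimeter 32.00 mm); the r=3 cylinder at (15.5, -2.5) contributes a regular 24-gon of circumradius 3 (perimeter = 2·24·3.000·sin(180°/24) = 18.80 mm); the cube at (9, 13) is present — its section is the full 18.5×28.5 rectangle (perimeter 94.00 mm); Combining (union): the regions partially overlap (shared area 12.20 mm²), so the edge portions inside another operand are dropped and the merged outline is re-measured after clipping — boundary = 183.02 mm. So its perimeter = 183.02 mm. Layer 34 (z = 8.16): the cylinder: section is a regular 24-gon, circumradius r=10 (perimeter = 2·24·10.000·sin(180°/24) = 62.65 mm); the cube at (8.5, -1.5) (footprint 7.5×8.5) is included at this height (perimeter 32.00 mm); the cylinder at (15.5, -2.5) does not reach this height (z outside [11.5, 18.5]); the cube at (9, 13) (footprint 18.5×28.5) is included at this height (perimeter 94.00 mm); Merging all regions: the regions partially overlap (shared area 7.15 mm²), so the edge portions inside another operand are dropped and the merged outline is re-measured after clipping — boundary = 173.64 mm. So its perimeter = 173.64 mm. Layer 51 is larger (183.02 vs 173.64 mm).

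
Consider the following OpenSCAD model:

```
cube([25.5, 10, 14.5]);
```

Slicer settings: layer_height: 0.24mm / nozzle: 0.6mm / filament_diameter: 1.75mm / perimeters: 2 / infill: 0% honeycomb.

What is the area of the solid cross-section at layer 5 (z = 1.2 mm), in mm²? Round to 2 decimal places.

At z = 1.2 mm: the cube (footprint 25.5×10) is included at this height (area 255.00 mm²). Overall, the cross-section is a single solid region. Net area = 255.00 mm².

255.00 mm²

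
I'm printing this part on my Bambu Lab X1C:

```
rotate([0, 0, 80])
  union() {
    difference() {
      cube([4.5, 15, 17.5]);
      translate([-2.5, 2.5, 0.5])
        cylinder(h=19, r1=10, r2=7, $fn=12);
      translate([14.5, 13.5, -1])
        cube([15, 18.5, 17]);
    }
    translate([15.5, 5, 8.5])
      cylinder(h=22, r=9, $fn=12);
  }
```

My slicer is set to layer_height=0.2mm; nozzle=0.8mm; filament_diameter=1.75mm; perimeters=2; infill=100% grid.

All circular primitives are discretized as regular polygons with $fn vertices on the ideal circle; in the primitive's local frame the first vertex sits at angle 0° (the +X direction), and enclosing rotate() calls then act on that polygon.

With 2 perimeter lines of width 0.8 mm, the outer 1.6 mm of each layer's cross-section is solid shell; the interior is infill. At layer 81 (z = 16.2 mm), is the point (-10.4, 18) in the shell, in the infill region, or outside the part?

shell

At z = 16.2 mm: the 4.5×15 cube contributes its full rectangle; the cone at (-2.5, 2.5) (r1=10→r2=7) has section circumradius 7.521 here — a regular 12-gon; the cube at (14.5, 13.5) is not intersected at this z (z outside [-1, 16]); After the difference (first − rest): starting from the 4.5×15 cube, the cone at (-2.5, 2.5) partially overlaps it — only the 35.16 mm² overlap (of its 169.70 mm²) is removed, clipping the outline — 2 connected regions; the r=9 cylinder at (15.5, 5) contributes a regular 12-gon of circumradius 9; Taking the union: the 2 present regions are separate (no shared area or edge), so areas and boundary lengths simply add and each stays a separate island — 3 connected regions; (rotated 80° about Z; rotation is an isometry so areas/perimeters/island counts are preserved). Overall, the cross-section has 3 separate islands. Undo the 80° rotation: the query point maps to (15.921, 13.368) in the un-rotated model frame. The nearest boundary edge runs (15.50, 14.00)→(20.00, 12.79); distance from the point to it = 0.50 mm. (Shell/infill is judged within the island containing the point — the largest one.) The point is inside the cross-section, 0.50 mm from the nearest boundary — within the 1.6 mm shell band (2 × 0.8).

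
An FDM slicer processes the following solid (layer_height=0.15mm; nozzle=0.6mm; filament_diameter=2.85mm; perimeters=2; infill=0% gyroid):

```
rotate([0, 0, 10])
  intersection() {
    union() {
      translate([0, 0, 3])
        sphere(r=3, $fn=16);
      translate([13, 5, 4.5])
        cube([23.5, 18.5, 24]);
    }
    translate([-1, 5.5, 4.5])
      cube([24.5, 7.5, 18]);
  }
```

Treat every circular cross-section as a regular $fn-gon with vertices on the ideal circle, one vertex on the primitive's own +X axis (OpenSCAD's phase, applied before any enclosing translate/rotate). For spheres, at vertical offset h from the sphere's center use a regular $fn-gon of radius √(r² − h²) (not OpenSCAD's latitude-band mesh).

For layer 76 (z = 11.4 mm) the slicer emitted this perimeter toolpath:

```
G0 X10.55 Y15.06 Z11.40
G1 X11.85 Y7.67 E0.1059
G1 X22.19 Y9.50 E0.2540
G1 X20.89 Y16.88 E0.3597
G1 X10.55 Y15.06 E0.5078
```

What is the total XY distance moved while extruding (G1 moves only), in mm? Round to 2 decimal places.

36.00 mm

Sum the Euclidean lengths of each G1 segment: total = 36.00 mm.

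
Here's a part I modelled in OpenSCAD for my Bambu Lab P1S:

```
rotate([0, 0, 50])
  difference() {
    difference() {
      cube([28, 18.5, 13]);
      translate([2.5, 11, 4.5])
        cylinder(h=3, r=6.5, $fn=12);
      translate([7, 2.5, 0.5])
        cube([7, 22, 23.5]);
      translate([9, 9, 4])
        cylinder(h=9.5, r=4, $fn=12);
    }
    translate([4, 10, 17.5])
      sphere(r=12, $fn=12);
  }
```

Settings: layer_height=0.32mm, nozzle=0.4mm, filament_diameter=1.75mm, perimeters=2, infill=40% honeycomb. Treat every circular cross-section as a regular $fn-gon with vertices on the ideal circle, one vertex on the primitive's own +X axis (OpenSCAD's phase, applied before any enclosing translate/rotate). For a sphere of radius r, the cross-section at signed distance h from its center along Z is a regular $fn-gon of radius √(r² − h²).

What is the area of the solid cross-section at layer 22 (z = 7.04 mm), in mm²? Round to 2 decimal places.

319.75 mm²

At z = 7.04 mm: the cube (footprint 28×18.5) is included at this height (area 518.00 mm²); the cylinder at (2.5, 11): section is a regular 12-gon, circumradius r=6.5 (area = (12/2)·6.500²·sin(360°/12) = 126.75 mm²); the cube at (7, 2.5) is present — its section is the full 7×22 rectangle (area 154.00 mm²); the cylinder at (9, 9): section is a regular 12-gon, circumradius r=4 (area = (12/2)·4.000²·sin(360°/12) = 48.00 mm²); Taking the first minus the rest: starting from the 28×18.5 cube (518.00 mm²), the r=6.5 cylinder at (2.5, 11) partially overlaps it — only the 94.20 mm² overlap (of its 126.75 mm²) is removed, clipping the outline; the 7×22 cube at (7, 2.5) partially overlaps it — only the 100.56 mm² overlap (of its 154.00 mm²) is removed, clipping the outline; the r=4 cylinder at (9, 9) partially overlaps it — only the 0.29 mm² overlap (of its 48.00 mm²) is removed, clipping the outline — area = 322.95 mm²; the sphere at (4, 10): section is a regular 12-gon, circumradius = √(r²−h²) = √(12²−10.46²) = 5.881 (area = (12/2)·5.881²·sin(360°/12) = 103.77 mm²); Subtracting the remaining from the first: starting from that combined region (322.95 mm²), the r=12 sphere at (4, 10) partially overlaps it — only the 3.20 mm² overlap (of its 103.77 mm²) is removed, clipping the outline — area = 319.75 mm²; (whole slice rotated 50° about Z — lengths, areas and connectivity unchanged). Overall, the cross-section has 2 separate islands. Net area = 319.75 mm².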